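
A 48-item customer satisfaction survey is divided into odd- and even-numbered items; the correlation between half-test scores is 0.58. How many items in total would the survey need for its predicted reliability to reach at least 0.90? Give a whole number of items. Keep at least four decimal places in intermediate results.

157

r_full = 2(0.58)/(1 + 0.58) = 0.7342
Solve Spearman-Brown for n: n = 0.90(1 − 0.7342) / [0.7342(1 − 0.90)] = 3.2582
Items = 3.2582 × 48 ≈ 156.39 → 157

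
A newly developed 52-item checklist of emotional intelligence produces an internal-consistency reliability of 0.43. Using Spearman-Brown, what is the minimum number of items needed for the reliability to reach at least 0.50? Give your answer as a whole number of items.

69

Rearranging the Spearman-Brown formula for n,
n = r_target (1 − r_old) / [ r_old (1 − r_target) ]
n = 0.50(1 − 0.43) / [0.43(1 − 0.50)]
n = 0.2850 / 0.2150 ≈ 1.3256
Items needed = n × 52 = 1.3256 × 52 ≈ 68.93 → round up to 69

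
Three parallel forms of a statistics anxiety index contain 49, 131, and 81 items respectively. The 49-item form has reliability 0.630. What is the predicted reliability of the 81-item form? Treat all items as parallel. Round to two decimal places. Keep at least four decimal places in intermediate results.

0.74

Only the ratio of lengths matters: n = 81/49 = 1.6531
r_{81} = n·r / (1 + (n − 1)·r) = 1.0415 / 1.4115 ≈ 0.7379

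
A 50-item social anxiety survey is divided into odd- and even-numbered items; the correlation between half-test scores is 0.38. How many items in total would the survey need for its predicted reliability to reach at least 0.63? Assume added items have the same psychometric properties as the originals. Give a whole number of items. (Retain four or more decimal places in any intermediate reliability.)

70

r_full = 2(0.38)/(1 + 0.38) = 0.5507
n = r_tgt(1 − r_full) / [r_full(1 − r_tgt)] = 0.63 × 0.4493 / (0.5507 × 0.37) ≈ 1.3892
Required items = 1.3892 × 50 = 69.46, so 70 items.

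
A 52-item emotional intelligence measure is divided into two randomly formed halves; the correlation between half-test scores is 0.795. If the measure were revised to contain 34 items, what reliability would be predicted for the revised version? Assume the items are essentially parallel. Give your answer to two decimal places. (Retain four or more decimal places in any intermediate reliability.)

Full-test reliability from the split-half r: r_full = 2(0.795)/(1 + 0.795) = 0.8858
Then adjust to 34 items: n = 34/52 = 0.6538
r_new = n·r_full / (1 + (n − 1)·r_full) = 0.5791 / 0.6933 ≈ 0.8353

0.84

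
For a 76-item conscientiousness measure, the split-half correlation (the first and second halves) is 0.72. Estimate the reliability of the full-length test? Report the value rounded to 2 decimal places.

0.84

r_full = 2(0.72) / (1 + 0.72)
       = 1.4400 / 1.7200 = 0.8372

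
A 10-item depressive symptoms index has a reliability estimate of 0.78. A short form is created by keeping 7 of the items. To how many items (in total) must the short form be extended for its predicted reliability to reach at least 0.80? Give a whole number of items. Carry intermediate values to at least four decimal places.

12

First, r for the 7-item form: n = 7/10 = 0.7000, so r_7 = 0.7000·0.78/(1 + (0.7000 − 1)·0.78) = 0.7128
Then solve for n' with r_old = 0.7128, r_target = 0.80: n' = 0.80(1 − 0.7128)/[0.7128(1 − 0.80)] = 1.6117
Items = 1.6117 × 7 ≈ 11.28 → 12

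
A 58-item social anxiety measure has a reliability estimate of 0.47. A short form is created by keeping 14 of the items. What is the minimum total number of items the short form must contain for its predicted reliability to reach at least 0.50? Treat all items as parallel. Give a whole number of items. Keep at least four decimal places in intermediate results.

Short-form reliability: n = 14/58 = 0.2414; r_14 = n·r/(1+(n−1)r) ≈ 0.1763
Length factor from the short form to reach 0.50: n' = 0.50(1 − 0.1763) / [0.1763(1 − 0.50)] ≈ 4.6721
Total items = 4.6721 × 14 = 65.41, rounded up to 66.

66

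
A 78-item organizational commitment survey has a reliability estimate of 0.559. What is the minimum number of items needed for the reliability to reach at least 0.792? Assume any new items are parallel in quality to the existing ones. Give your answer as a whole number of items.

n = [0.792 × 0.441] / [0.559 × 0.208]
  = 0.349272 / 0.116272 = 3.0039
So the test needs 3.0039 × 78 ≈ 234.30 items; rounding up, 235.

235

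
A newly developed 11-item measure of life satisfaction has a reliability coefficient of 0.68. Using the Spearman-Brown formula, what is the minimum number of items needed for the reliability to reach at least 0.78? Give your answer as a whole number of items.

Rearranging the Spearman-Brown formula for n,
n = r*(1 − r) / [ r (1 − r*) ]
n = 0.78 × (1 − 0.68) / [ 0.68 × (1 − 0.78) ]
  = 0.2496 / 0.1496 = 1.6684
1.6684 × 11 = 18.35 → 19 items

19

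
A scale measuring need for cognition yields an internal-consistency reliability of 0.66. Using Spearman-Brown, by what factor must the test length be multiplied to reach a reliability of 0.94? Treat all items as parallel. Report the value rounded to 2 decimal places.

Invert Spearman-Brown to solve for n:
n = r*(1 − r) / [ r (1 − r*) ]
n = [0.94 × 0.34] / [0.66 × 0.06]
  = 0.3196 / 0.0396 = 8.0707

8.07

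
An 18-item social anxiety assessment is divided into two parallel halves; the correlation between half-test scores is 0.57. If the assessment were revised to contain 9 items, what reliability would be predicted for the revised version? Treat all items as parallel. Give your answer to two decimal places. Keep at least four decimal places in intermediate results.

0.57

First correct the split-half correlation to full-test reliability: r_full = 2 × 0.57 / (1 + 0.57) ≈ 0.7261
Then adjust to 9 items: n = 9/18 = 0.5000
r_new = n·r_full / (1 + (n − 1)·r_full) = 0.3630 / 0.6370 ≈ 0.5699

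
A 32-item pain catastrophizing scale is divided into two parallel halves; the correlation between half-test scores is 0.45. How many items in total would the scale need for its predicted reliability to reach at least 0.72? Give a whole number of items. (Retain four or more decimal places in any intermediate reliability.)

Corrected full-test reliability: r_full = 2 × 0.45 / (1 + 0.45) ≈ 0.6207
Solve Spearman-Brown for n: n = 0.72(1 − 0.6207) / [0.6207(1 − 0.72)] = 1.5714
Items = 1.5714 × 32 ≈ 50.28 → 51

51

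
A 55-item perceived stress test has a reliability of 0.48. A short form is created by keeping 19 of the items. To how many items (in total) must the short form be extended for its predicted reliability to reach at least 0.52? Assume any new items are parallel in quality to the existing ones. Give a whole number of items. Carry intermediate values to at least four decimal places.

First, r for the 19-item form: n = 19/55 = 0.3455, so r_19 = 0.3455·0.48/(1 + (0.3455 − 1)·0.48) = 0.2418
Length factor from the short form to reach 0.52: n' = 0.52(1 − 0.2418) / [0.2418(1 − 0.52)] ≈ 3.3970
Items = 3.3970 × 19 ≈ 64.54 → 65

65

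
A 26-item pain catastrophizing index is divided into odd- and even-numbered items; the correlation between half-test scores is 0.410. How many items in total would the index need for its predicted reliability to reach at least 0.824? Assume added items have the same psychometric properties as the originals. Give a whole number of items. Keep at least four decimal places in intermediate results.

88

r_full = 2(0.410)/(1 + 0.410) = 0.5816
Solve Spearman-Brown for n: n = 0.824(1 − 0.5816) / [0.5816(1 − 0.824)] = 3.3681
Required items = 3.3681 × 26 = 87.57, so 88 items.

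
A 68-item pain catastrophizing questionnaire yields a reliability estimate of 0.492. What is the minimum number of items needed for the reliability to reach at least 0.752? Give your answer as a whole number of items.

213

n = [0.752 × 0.508] / [0.492 × 0.248]
n = 0.382016 / 0.122016 ≈ 3.1309
So the test needs 3.1309 × 68 ≈ 212.90 items; rounding up, 213.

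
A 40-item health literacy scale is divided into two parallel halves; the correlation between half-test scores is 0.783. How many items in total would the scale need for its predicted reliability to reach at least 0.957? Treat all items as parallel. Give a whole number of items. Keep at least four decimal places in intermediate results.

124

Corrected full-test reliability: r_full = 2 × 0.783 / (1 + 0.783) ≈ 0.8783
n = r_tgt(1 − r_full) / [r_full(1 − r_tgt)] = 0.957 × 0.1217 / (0.8783 × 0.043) ≈ 3.0838
Items = 3.0838 × 40 ≈ 123.35 → 124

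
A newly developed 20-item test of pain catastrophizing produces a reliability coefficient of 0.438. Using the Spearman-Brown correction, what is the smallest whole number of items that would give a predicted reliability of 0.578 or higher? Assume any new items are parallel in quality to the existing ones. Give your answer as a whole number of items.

n = 0.578 × (1 − 0.438) / [ 0.438 × (1 − 0.578) ]
  = 0.324836 / 0.184836 = 1.7574
So the test needs 1.7574 × 20 ≈ 35.15 items; rounding up, 36.

36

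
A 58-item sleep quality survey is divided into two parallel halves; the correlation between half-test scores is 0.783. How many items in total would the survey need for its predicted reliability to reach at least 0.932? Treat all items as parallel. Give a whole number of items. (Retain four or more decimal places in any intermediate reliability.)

Corrected full-test reliability: r_full = 2 × 0.783 / (1 + 0.783) ≈ 0.8783
n = r_tgt(1 − r_full) / [r_full(1 − r_tgt)] = 0.932 × 0.1217 / (0.8783 × 0.068) ≈ 1.8991
Items = 1.8991 × 58 ≈ 110.15 → 111

111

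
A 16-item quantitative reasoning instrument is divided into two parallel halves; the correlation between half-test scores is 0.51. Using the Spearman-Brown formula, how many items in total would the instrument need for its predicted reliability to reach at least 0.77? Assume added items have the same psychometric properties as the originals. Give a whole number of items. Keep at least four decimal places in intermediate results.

Corrected full-test reliability: r_full = 2 × 0.51 / (1 + 0.51) ≈ 0.6755
n = r_tgt(1 − r_full) / [r_full(1 − r_tgt)] = 0.77 × 0.3245 / (0.6755 × 0.23) ≈ 1.6082
Required items = 1.6082 × 16 = 25.73, so 26 items.

26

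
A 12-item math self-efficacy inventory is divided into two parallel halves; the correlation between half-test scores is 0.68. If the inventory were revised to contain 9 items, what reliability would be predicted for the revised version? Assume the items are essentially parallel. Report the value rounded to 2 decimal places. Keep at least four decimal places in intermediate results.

0.76

Full-test reliability from the split-half r: r_full = 2(0.68)/(1 + 0.68) = 0.8095
Then adjust to 9 items: n = 9/12 = 0.7500
r_new = n·r_full / (1 + (n − 1)·r_full) = 0.6071 / 0.7976 ≈ 0.7612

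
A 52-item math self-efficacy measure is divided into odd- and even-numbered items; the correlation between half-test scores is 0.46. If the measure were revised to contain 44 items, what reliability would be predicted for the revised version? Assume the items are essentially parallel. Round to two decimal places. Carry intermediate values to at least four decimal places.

First correct the split-half correlation to full-test reliability: r_full = 2 × 0.46 / (1 + 0.46) ≈ 0.6301
Length factor from 52 to 44 items: n = 44/52 = 0.8462
r_new = n·r_full / (1 + (n − 1)·r_full) = 0.5332 / 0.9031 ≈ 0.5904

0.59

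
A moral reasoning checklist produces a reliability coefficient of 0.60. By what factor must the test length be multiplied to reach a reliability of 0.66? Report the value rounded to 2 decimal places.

1.29

Rearranging the Spearman-Brown formula for n,
n = r*(1 − r) / [ r (1 − r*) ]
n = [0.66 × 0.40] / [0.60 × 0.34]
  = 0.2640 / 0.2040 = 1.2941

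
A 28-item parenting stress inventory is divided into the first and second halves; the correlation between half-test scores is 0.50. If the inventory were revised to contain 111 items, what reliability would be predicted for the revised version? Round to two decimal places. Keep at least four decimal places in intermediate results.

0.89

First correct the split-half correlation to full-test reliability: r_full = 2 × 0.50 / (1 + 0.50) ≈ 0.6667
Length factor from 28 to 111 items: n = 111/28 = 3.9643
r_new = n·r_full / (1 + (n − 1)·r_full) = 2.6430 / 2.9763 ≈ 0.8880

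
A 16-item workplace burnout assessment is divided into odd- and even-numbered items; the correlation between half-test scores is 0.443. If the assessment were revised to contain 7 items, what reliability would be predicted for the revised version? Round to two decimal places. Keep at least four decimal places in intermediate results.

First correct the split-half correlation to full-test reliability: r_full = 2 × 0.443 / (1 + 0.443) ≈ 0.6140
Then adjust to 7 items: n = 7/16 = 0.4375
r_new = n·r_full / (1 + (n − 1)·r_full) = 0.2686 / 0.6546 ≈ 0.4103

0.41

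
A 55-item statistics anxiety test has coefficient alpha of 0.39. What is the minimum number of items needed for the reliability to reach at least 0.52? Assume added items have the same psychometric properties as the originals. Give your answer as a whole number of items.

94

Invert Spearman-Brown to solve for n:
n = r_target (1 − r_old) / [ r_old (1 − r_target) ]
n = 0.52 × (1 − 0.39) / [ 0.39 × (1 − 0.52) ]
n = 0.3172 / 0.1872 ≈ 1.6944
So the test needs 1.6944 × 55 ≈ 93.19 items; rounding up, 94.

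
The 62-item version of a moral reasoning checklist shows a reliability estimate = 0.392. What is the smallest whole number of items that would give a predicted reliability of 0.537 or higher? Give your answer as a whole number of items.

Invert Spearman-Brown to solve for n:
n = r*(1 − r) / [ r (1 − r*) ]
n = [0.537 × 0.608] / [0.392 × 0.463]
n = 0.326496 / 0.181496 ≈ 1.7989
So the test needs 1.7989 × 62 ≈ 111.53 items; rounding up, 112.

112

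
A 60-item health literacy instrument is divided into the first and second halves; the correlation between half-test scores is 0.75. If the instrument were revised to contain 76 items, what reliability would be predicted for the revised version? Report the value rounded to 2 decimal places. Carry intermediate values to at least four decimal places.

Spearman-Brown correction (n = 2): r_full = 2·0.75/(1 + 0.75) = 0.8571
Length factor from 60 to 76 items: n = 76/60 = 1.2667
r_new = n·r_full / (1 + (n − 1)·r_full) = 1.0857 / 1.2286 ≈ 0.8837

0.88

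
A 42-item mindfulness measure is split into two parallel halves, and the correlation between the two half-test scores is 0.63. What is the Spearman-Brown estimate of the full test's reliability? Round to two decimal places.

0.77

Apply the Spearman-Brown correction with n = 2:
r_full = 2r_hh / (1 + r_hh) = 2 × 0.63 / (1 + 0.63)
       = 1.2600 / 1.6300 = 0.7730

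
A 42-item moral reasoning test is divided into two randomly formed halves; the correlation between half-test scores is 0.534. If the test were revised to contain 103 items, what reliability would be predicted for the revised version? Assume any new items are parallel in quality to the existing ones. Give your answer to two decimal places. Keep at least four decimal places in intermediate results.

0.85

First correct the split-half correlation to full-test reliability: r_full = 2 × 0.534 / (1 + 0.534) ≈ 0.6962
Then adjust to 103 items: n = 103/42 = 2.4524
r_new = n·r_full / (1 + (n − 1)·r_full) = 1.7074 / 2.0112 ≈ 0.8489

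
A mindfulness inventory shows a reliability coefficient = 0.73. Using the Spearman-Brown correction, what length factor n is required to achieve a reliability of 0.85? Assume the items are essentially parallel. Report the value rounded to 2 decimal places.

2.10

n = [0.85 × 0.27] / [0.73 × 0.15]
  = 0.2295 / 0.1095 = 2.0959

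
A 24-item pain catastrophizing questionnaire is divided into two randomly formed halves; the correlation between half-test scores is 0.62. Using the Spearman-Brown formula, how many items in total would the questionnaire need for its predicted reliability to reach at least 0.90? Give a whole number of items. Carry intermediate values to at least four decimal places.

67

r_full = 2(0.62)/(1 + 0.62) = 0.7654
Solve Spearman-Brown for n: n = 0.90(1 − 0.7654) / [0.7654(1 − 0.90)] = 2.7586
Items = 2.7586 × 24 ≈ 66.21 → 67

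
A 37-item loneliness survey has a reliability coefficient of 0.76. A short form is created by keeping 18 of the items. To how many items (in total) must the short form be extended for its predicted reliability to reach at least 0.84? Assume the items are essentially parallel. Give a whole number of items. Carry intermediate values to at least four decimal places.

62

First, r for the 18-item form: n = 18/37 = 0.4865, so r_18 = 0.4865·0.76/(1 + (0.4865 − 1)·0.76) = 0.6064
Length factor from the short form to reach 0.84: n' = 0.84(1 − 0.6064) / [0.6064(1 − 0.84)] ≈ 3.4077
Items = 3.4077 × 18 ≈ 61.34 → 62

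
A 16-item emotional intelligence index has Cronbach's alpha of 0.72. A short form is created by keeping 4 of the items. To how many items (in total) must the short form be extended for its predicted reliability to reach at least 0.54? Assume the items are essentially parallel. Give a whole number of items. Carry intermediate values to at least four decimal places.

8

First, r for the 4-item form: n = 4/16 = 0.2500, so r_4 = 0.2500·0.72/(1 + (0.2500 − 1)·0.72) = 0.3913
Length factor from the short form to reach 0.54: n' = 0.54(1 − 0.3913) / [0.3913(1 − 0.54)] ≈ 1.8261
Items = 1.8261 × 4 ≈ 7.30 → 8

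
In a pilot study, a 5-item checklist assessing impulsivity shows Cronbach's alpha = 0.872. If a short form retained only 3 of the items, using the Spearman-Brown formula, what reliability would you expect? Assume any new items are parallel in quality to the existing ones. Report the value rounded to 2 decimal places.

0.80

n = 3/5 = 0.6
By Spearman-Brown, r_new = n r / (1 + (n − 1) r).
r_new = 0.6·0.872 / [1 + (0.6 − 1)·0.872]
r_new = 0.5232 / 0.6512 ≈ 0.8034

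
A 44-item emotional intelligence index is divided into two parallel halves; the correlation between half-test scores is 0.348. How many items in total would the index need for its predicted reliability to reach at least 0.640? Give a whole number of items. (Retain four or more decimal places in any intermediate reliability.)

r_full = 2(0.348)/(1 + 0.348) = 0.5163
n = r_tgt(1 − r_full) / [r_full(1 − r_tgt)] = 0.640 × 0.4837 / (0.5163 × 0.360) ≈ 1.6655
Items = 1.6655 × 44 ≈ 73.28 → 74

74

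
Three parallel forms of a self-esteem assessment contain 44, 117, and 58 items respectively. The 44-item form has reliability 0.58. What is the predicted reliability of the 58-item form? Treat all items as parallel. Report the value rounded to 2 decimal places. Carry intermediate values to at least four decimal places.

0.65

Only the ratio of lengths matters: n = 58/44 = 1.3182
r_{58} = n·r / (1 + (n − 1)·r) = 0.7646 / 1.1846 ≈ 0.6454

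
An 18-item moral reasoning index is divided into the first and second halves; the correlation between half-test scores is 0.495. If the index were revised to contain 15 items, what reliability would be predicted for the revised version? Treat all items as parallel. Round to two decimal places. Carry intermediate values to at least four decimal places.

Full-test reliability from the split-half r: r_full = 2(0.495)/(1 + 0.495) = 0.6622
Length factor from 18 to 15 items: n = 15/18 = 0.8333
r_new = n·r_full / (1 + (n − 1)·r_full) = 0.5518 / 0.8896 ≈ 0.6203

0.62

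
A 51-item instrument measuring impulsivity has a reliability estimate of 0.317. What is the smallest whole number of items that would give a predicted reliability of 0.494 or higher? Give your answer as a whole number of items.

Rearranging the Spearman-Brown formula for n,
n = r*(1 − r) / [ r (1 − r*) ]
n = 0.494(1 − 0.317) / [0.317(1 − 0.494)]
  = 0.337402 / 0.160402 = 2.1035
Items needed = n × 51 = 2.1035 × 51 ≈ 107.28 → round up to 108

108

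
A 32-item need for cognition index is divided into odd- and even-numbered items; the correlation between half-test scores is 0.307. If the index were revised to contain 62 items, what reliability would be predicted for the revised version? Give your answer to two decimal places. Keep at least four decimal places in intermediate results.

Spearman-Brown correction (n = 2): r_full = 2·0.307/(1 + 0.307) = 0.4698
Then adjust to 62 items: n = 62/32 = 1.9375
r_new = n·r_full / (1 + (n − 1)·r_full) = 0.9102 / 1.4404 ≈ 0.6319

0.63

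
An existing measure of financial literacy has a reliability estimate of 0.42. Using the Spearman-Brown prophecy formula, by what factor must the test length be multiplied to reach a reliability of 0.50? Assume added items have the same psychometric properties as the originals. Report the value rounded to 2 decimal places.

1.38

n = 0.50 × (1 − 0.42) / [ 0.42 × (1 − 0.50) ]
n = 0.2900 / 0.2100 ≈ 1.3810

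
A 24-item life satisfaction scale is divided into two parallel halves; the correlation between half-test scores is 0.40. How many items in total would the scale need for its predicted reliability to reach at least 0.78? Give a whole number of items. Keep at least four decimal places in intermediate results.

Corrected full-test reliability: r_full = 2 × 0.40 / (1 + 0.40) ≈ 0.5714
Solve Spearman-Brown for n: n = 0.78(1 − 0.5714) / [0.5714(1 − 0.78)] = 2.6594
Items = 2.6594 × 24 ≈ 63.83 → 64

64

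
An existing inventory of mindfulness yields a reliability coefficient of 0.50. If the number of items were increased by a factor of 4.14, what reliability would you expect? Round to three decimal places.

0.805

Spearman-Brown: r_new = n·r / (1 + (n − 1)·r)
r_new = 4.14·0.50 / [1 + (4.14 − 1)·0.50]
r_new = 2.0700 / 2.5700 ≈ 0.8054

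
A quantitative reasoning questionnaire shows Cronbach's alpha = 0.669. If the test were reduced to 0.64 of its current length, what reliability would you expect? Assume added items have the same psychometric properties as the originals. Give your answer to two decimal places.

r_new = 0.64·0.669 / [1 + (0.64 − 1)·0.669]
r_new = 0.4282 / 0.7592 ≈ 0.5640

0.56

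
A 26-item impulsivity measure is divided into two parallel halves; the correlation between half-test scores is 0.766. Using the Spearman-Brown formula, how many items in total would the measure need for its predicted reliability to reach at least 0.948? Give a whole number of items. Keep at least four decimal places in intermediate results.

Corrected full-test reliability: r_full = 2 × 0.766 / (1 + 0.766) ≈ 0.8675
Solve Spearman-Brown for n: n = 0.948(1 − 0.8675) / [0.8675(1 − 0.948)] = 2.7845
Required items = 2.7845 × 26 = 72.40, so 73 items.

73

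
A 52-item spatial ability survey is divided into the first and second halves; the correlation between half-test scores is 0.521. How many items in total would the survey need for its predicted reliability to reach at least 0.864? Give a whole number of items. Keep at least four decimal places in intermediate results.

152

Corrected full-test reliability: r_full = 2 × 0.521 / (1 + 0.521) ≈ 0.6851
Solve Spearman-Brown for n: n = 0.864(1 − 0.6851) / [0.6851(1 − 0.864)] = 2.9201
Items = 2.9201 × 52 ≈ 151.85 → 152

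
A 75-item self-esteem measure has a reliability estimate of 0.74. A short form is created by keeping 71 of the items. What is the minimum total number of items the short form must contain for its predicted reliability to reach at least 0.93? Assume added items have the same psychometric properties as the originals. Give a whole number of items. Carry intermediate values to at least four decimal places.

351

Short-form reliability: n = 71/75 = 0.9467; r_71 = n·r/(1+(n−1)r) ≈ 0.7293
Then solve for n' with r_old = 0.7293, r_target = 0.93: n' = 0.93(1 − 0.7293)/[0.7293(1 − 0.93)] = 4.9314
Items = 4.9314 × 71 ≈ 350.13 → 351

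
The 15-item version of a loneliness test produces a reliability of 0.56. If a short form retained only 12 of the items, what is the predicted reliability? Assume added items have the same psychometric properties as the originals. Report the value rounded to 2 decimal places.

n = 12/15 = 0.8
Apply the Spearman-Brown prophecy formula, r' = nr / [1 + (n − 1)r]:
r_new = (0.8 × 0.56) / (1 + (0.8 − 1) × 0.56)
r_new = 0.4480 / 0.8880 ≈ 0.5045

0.50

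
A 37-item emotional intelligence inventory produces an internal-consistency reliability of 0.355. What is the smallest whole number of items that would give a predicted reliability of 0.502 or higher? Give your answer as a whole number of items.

n = 0.502 × (1 − 0.355) / [ 0.355 × (1 − 0.502) ]
n = 0.323790 / 0.176790 ≈ 1.8315
1.8315 × 37 = 67.77 → 68 items

68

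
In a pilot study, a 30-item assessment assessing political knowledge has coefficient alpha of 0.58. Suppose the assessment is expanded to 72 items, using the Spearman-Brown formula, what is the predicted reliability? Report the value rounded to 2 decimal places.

0.77

Length ratio n = 72/30 = 2.4
Apply the Spearman-Brown prophecy formula, r' = nr / [1 + (n − 1)r]:
r_new = 2.4·0.58 / [1 + (2.4 − 1)·0.58]
r_new = 1.3920 / 1.8120 ≈ 0.7682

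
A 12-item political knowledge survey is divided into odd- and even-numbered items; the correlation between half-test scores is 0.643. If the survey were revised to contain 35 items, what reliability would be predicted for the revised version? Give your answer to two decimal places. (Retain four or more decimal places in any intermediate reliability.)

0.91

Full-test reliability from the split-half r: r_full = 2(0.643)/(1 + 0.643) = 0.7827
Length factor from 12 to 35 items: n = 35/12 = 2.9167
r_new = n·r_full / (1 + (n − 1)·r_full) = 2.2829 / 2.5002 ≈ 0.9131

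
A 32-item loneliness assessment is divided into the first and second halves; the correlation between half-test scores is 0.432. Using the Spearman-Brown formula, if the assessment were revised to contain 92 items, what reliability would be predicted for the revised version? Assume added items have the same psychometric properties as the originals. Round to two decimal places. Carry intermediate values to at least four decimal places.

0.81

Spearman-Brown correction (n = 2): r_full = 2·0.432/(1 + 0.432) = 0.6034
Then adjust to 92 items: n = 92/32 = 2.8750
r_new = n·r_full / (1 + (n − 1)·r_full) = 1.7348 / 2.1314 ≈ 0.8139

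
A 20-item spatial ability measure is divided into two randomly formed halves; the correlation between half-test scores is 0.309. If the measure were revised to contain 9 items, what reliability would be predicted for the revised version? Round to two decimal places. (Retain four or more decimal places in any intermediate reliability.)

0.29

First correct the split-half correlation to full-test reliability: r_full = 2 × 0.309 / (1 + 0.309) ≈ 0.4721
Length factor from 20 to 9 items: n = 9/20 = 0.4500
r_new = n·r_full / (1 + (n − 1)·r_full) = 0.2124 / 0.7403 ≈ 0.2869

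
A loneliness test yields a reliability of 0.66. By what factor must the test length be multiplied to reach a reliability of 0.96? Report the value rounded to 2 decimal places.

Spearman-Brown solved for the length factor n:
n = r*(1 − r) / [ r (1 − r*) ]
n = 0.96 × (1 − 0.66) / [ 0.66 × (1 − 0.96) ]
  = 0.3264 / 0.0264 = 12.3636

12.36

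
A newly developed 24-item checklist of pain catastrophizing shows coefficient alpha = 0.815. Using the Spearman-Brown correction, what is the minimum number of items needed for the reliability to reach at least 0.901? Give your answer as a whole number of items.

Rearranging the Spearman-Brown formula for n,
n = r*(1 − r) / [ r (1 − r*) ]
n = 0.901(1 − 0.815) / [0.815(1 − 0.901)]
n = 0.166685 / 0.080685 ≈ 2.0659
2.0659 × 24 = 49.58 → 50 items

50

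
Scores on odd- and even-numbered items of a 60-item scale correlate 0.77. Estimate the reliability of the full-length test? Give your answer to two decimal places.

The full test is twice the length of either half (n = 2).
r_full = 2(0.77) / (1 + 0.77)
r_full = 1.5400 / 1.7700 ≈ 0.8701

0.87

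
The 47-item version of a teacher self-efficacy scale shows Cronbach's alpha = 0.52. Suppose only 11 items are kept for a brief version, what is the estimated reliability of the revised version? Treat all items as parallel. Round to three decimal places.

0.202

The new length is 11/47 = 0.234 times the old.
r_new = 0.234·0.52 / [1 + (0.234 − 1)·0.52]
     = 0.1217 / 0.6017 = 0.2023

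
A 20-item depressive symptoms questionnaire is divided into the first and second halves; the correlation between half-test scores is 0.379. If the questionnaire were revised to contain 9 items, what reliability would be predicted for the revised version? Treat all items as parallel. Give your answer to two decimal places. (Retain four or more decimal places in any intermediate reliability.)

0.35

First correct the split-half correlation to full-test reliability: r_full = 2 × 0.379 / (1 + 0.379) ≈ 0.5497
Then adjust to 9 items: n = 9/20 = 0.4500
r_new = n·r_full / (1 + (n − 1)·r_full) = 0.2474 / 0.6977 ≈ 0.3546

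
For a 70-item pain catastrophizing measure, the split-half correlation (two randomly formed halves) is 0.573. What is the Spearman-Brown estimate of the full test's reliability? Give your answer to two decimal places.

r_full = 2(0.573) / (1 + 0.573)
r_full = 1.1460 / 1.5730 ≈ 0.7285

0.73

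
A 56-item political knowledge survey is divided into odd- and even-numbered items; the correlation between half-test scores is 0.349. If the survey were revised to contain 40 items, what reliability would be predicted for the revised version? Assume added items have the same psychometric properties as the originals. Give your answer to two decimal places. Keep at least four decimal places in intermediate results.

First correct the split-half correlation to full-test reliability: r_full = 2 × 0.349 / (1 + 0.349) ≈ 0.5174
Length factor from 56 to 40 items: n = 40/56 = 0.7143
r_new = n·r_full / (1 + (n − 1)·r_full) = 0.3696 / 0.8522 ≈ 0.4337

0.43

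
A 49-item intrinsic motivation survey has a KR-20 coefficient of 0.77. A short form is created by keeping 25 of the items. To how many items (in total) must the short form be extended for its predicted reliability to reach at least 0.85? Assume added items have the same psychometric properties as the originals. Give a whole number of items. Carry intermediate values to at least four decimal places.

83

Short-form reliability: n = 25/49 = 0.5102; r_25 = n·r/(1+(n−1)r) ≈ 0.6307
Then solve for n' with r_old = 0.6307, r_target = 0.85: n' = 0.85(1 − 0.6307)/[0.6307(1 − 0.85)] = 3.3181
Items = 3.3181 × 25 ≈ 82.95 → 83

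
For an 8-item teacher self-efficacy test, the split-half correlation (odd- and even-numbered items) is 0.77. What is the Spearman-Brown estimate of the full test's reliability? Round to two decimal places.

0.87

Each half is half the length of the full test, so the full test is n = 2 times a half.
r_full = 2(0.77) / (1 + 0.77)
r_full = 1.5400 / 1.7700 ≈ 0.8701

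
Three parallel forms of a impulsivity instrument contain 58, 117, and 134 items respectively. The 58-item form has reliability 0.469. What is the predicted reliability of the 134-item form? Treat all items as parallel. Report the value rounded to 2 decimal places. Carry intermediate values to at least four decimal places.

0.67

Only the ratio of lengths matters: n = 134/58 = 2.3103
r_{134} = n·r / (1 + (n − 1)·r) = 1.0835 / 1.6145 ≈ 0.6711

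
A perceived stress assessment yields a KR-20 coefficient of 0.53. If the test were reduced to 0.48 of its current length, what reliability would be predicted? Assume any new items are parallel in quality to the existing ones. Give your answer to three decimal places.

0.351

r_new = (0.48 × 0.53) / (1 + (0.48 − 1) × 0.53)
     = 0.2544 / 0.7244 = 0.3512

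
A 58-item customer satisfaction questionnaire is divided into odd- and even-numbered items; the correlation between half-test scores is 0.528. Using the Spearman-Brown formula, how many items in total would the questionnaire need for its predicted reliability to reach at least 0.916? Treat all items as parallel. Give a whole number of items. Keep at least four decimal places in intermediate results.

Corrected full-test reliability: r_full = 2 × 0.528 / (1 + 0.528) ≈ 0.6911
n = r_tgt(1 − r_full) / [r_full(1 − r_tgt)] = 0.916 × 0.3089 / (0.6911 × 0.084) ≈ 4.8741
Items = 4.8741 × 58 ≈ 282.70 → 283

283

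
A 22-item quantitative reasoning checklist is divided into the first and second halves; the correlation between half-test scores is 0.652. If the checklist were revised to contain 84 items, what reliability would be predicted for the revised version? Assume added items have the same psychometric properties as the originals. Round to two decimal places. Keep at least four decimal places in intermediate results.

First correct the split-half correlation to full-test reliability: r_full = 2 × 0.652 / (1 + 0.652) ≈ 0.7893
Length factor from 22 to 84 items: n = 84/22 = 3.8182
r_new = n·r_full / (1 + (n − 1)·r_full) = 3.0137 / 3.2244 ≈ 0.9347

0.93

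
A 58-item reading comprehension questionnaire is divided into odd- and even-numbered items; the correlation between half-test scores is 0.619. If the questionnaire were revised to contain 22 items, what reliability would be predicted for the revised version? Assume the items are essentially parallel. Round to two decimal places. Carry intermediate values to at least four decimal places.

Full-test reliability from the split-half r: r_full = 2(0.619)/(1 + 0.619) = 0.7647
Length factor from 58 to 22 items: n = 22/58 = 0.3793
r_new = n·r_full / (1 + (n − 1)·r_full) = 0.2901 / 0.5254 ≈ 0.5522

0.55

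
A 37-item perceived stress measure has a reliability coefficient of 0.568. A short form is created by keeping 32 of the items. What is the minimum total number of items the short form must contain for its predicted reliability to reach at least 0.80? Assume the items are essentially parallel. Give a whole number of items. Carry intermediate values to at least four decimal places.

113

Short-form reliability: n = 32/37 = 0.8649; r_32 = n·r/(1+(n−1)r) ≈ 0.5321
Then solve for n' with r_old = 0.5321, r_target = 0.80: n' = 0.80(1 − 0.5321)/[0.5321(1 − 0.80)] = 3.5174
Total items = 3.5174 × 32 = 112.56, rounded up to 113.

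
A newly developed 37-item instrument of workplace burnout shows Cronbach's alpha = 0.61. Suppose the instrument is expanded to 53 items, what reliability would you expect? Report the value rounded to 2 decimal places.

n = 53/37 = 1.4324
r_new = 1.4324·0.61 / [1 + (1.4324 − 1)·0.61]
     = 0.8738 / 1.2638 = 0.6914

0.69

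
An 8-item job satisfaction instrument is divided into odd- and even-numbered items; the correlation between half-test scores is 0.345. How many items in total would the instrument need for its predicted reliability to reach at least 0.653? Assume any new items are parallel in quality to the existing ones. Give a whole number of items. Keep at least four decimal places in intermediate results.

Corrected full-test reliability: r_full = 2 × 0.345 / (1 + 0.345) ≈ 0.5130
n = r_tgt(1 − r_full) / [r_full(1 − r_tgt)] = 0.653 × 0.4870 / (0.5130 × 0.347) ≈ 1.7865
Items = 1.7865 × 8 ≈ 14.29 → 15

15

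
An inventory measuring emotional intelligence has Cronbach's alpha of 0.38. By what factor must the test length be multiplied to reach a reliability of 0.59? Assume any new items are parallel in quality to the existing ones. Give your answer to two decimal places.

Spearman-Brown solved for the length factor n:
n = r_target (1 − r_old) / [ r_old (1 − r_target) ]
n = 0.59 × (1 − 0.38) / [ 0.38 × (1 − 0.59) ]
  = 0.3658 / 0.1558 = 2.3479

2.35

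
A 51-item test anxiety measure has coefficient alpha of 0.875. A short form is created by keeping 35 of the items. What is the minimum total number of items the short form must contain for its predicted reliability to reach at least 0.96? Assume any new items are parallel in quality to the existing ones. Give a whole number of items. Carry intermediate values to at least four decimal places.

175

Short-form reliability: n = 35/51 = 0.6863; r_35 = n·r/(1+(n−1)r) ≈ 0.8277
Then solve for n' with r_old = 0.8277, r_target = 0.96: n' = 0.96(1 − 0.8277)/[0.8277(1 − 0.96)] = 4.9960
Total items = 4.9960 × 35 = 174.86, rounded up to 175.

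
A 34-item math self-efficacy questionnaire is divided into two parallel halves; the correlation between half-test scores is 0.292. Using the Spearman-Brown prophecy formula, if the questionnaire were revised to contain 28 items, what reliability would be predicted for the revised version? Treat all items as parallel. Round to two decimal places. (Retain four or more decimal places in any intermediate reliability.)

Spearman-Brown correction (n = 2): r_full = 2·0.292/(1 + 0.292) = 0.4520
Then adjust to 28 items: n = 28/34 = 0.8235
r_new = n·r_full / (1 + (n − 1)·r_full) = 0.3722 / 0.9202 ≈ 0.4045

0.40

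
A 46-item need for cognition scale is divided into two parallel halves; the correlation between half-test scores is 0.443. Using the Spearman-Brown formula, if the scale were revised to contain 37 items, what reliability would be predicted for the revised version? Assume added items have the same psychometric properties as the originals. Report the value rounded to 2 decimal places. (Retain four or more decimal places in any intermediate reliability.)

Spearman-Brown correction (n = 2): r_full = 2·0.443/(1 + 0.443) = 0.6140
Then adjust to 37 items: n = 37/46 = 0.8043
r_new = n·r_full / (1 + (n − 1)·r_full) = 0.4938 / 0.8798 ≈ 0.5613

0.56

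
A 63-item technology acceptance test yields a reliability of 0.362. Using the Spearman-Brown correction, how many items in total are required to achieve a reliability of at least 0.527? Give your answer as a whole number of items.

124

n = 0.527 × (1 − 0.362) / [ 0.362 × (1 − 0.527) ]
  = 0.336226 / 0.171226 = 1.9636
Items needed = n × 63 = 1.9636 × 63 ≈ 123.71 → round up to 124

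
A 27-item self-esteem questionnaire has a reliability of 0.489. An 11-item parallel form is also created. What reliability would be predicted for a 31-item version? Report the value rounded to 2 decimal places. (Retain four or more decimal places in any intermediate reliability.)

The 11-item form is not needed; work directly from the 27-item form with n = 31/27 = 1.1481.
r_{31} = n·r / (1 + (n − 1)·r) = 0.5614 / 1.0724 ≈ 0.5235

0.52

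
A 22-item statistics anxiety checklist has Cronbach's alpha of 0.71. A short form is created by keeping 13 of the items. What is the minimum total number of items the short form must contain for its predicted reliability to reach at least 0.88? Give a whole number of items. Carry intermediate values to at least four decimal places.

66

Short-form reliability: n = 13/22 = 0.5909; r_13 = n·r/(1+(n−1)r) ≈ 0.5913
Length factor from the short form to reach 0.88: n' = 0.88(1 − 0.5913) / [0.5913(1 − 0.88)] ≈ 5.0687
Total items = 5.0687 × 13 = 65.89, rounded up to 66.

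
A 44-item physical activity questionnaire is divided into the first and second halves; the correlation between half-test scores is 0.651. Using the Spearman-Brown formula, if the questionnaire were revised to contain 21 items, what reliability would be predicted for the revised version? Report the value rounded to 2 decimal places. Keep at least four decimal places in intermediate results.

Spearman-Brown correction (n = 2): r_full = 2·0.651/(1 + 0.651) = 0.7886
Then adjust to 21 items: n = 21/44 = 0.4773
r_new = n·r_full / (1 + (n − 1)·r_full) = 0.3764 / 0.5878 ≈ 0.6404

0.64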